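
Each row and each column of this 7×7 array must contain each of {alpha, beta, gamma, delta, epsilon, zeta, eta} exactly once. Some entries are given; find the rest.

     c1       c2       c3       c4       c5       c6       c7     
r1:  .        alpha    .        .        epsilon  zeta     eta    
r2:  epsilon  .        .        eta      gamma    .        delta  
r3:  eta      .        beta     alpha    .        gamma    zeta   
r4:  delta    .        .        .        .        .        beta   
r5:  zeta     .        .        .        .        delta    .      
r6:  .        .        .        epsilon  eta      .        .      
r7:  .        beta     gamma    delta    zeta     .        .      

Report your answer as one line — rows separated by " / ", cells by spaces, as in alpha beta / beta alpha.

Cell (r1,c3): row 1 has {alpha,epsilon,zeta,eta}; column 3 has {beta,gamma} → delta.
Cell (r2,c2): row 2 has {gamma,delta,epsilon,eta}; column 2 has {alpha,beta} → zeta.
Cell (r2,c3): row 2 has {gamma,delta,epsilon,zeta,eta}; column 3 has {beta,gamma,delta} → alpha.
Cell (r2,c6): row 2 has {alpha,gamma,delta,epsilon,zeta,eta}; column 6 has {gamma,delta,zeta} → beta.
Cell (r3,c5): row 3 has {alpha,beta,gamma,zeta,eta}; column 5 has {gamma,epsilon,zeta,eta} → delta.
Cell (r4,c5): row 4 has {beta,delta}; column 5 has {gamma,delta,epsilon,zeta,eta} → alpha.
Cell (r5,c5): row 5 has {delta,zeta}; column 5 has {alpha,gamma,delta,epsilon,zeta,eta} → beta.
Cell (r6,c3): row 6 has {epsilon,eta}; column 3 has {alpha,beta,gamma,delta} → zeta.
Cell (r6,c6): row 6 has {epsilon,zeta,eta}; column 6 has {beta,gamma,delta,zeta} → alpha.
Cell (r6,c7): row 6 has {alpha,epsilon,zeta,eta}; column 7 has {beta,delta,zeta,eta} → gamma.
Cell (r7,c1): row 7 has {beta,gamma,delta,zeta}; column 1 has {delta,epsilon,zeta,eta} → alpha.
Cell (r7,c7): row 7 has {alpha,beta,gamma,delta,zeta}; column 7 has {beta,gamma,delta,zeta,eta} → epsilon.
Cell (r3,c2): row 3 has {alpha,beta,gamma,delta,zeta,eta}; column 2 has {alpha,beta,zeta} → epsilon.
Cell (r5,c4): row 5 has {beta,delta,zeta}; column 4 has {alpha,delta,epsilon,eta} → gamma.
Cell (r5,c7): row 5 has {beta,gamma,delta,zeta}; column 7 has {beta,gamma,delta,epsilon,zeta,eta} → alpha.
Cell (r6,c1): row 6 has {alpha,gamma,epsilon,zeta,eta}; column 1 has {alpha,delta,epsilon,zeta,eta} → beta.
Cell (r6,c2): row 6 has {alpha,beta,gamma,epsilon,zeta,eta}; column 2 has {alpha,beta,epsilon,zeta} → delta.
Cell (r7,c6): row 7 has {alpha,beta,gamma,delta,epsilon,zeta}; column 6 has {alpha,beta,gamma,delta,zeta} → eta.
Cell (r1,c1): row 1 has {alpha,delta,epsilon,zeta,eta}; column 1 has {alpha,beta,delta,epsilon,zeta,eta} → gamma.
Cell (r1,c4): row 1 has {alpha,gamma,delta,epsilon,zeta,eta}; column 4 has {alpha,gamma,delta,epsilon,eta} → beta.
Cell (r4,c4): row 4 has {alpha,beta,delta}; column 4 has {alpha,beta,gamma,delta,epsilon,eta} → zeta.
Cell (r4,c6): row 4 has {alpha,beta,delta,zeta}; column 6 has {alpha,beta,gamma,delta,zeta,eta} → epsilon.
Cell (r5,c2): row 5 has {alpha,beta,gamma,delta,zeta}; column 2 has {alpha,beta,delta,epsilon,zeta} → eta.
Cell (r5,c3): row 5 has {alpha,beta,gamma,delta,zeta,eta}; column 3 has {alpha,beta,gamma,delta,zeta} → epsilon.
Cell (r4,c2): row 4 has {alpha,beta,delta,epsilon,zeta}; column 2 has {alpha,beta,delta,epsilon,zeta,eta} → gamma.
Cell (r4,c3): row 4 has {alpha,beta,gamma,delta,epsilon,zeta}; column 3 has {alpha,beta,gamma,delta,epsilon,zeta} → eta.

gamma alpha delta beta epsilon zeta eta / epsilon zeta alpha eta gamma beta delta / eta epsilon beta alpha delta gamma zeta / delta gamma eta zeta alpha epsilon beta / zeta eta epsilon gamma beta delta alpha / beta delta zeta epsilon eta alpha gamma / alpha beta gamma delta zeta eta epsilon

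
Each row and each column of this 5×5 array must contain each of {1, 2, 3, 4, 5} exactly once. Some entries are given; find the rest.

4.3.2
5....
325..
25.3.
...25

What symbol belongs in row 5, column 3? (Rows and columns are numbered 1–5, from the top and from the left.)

4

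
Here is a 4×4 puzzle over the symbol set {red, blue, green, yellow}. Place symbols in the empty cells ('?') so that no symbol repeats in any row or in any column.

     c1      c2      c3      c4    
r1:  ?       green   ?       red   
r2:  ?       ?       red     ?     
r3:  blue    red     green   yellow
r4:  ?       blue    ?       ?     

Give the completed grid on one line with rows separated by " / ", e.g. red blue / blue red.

yellow green blue red / green yellow red blue / blue red green yellow / red blue yellow green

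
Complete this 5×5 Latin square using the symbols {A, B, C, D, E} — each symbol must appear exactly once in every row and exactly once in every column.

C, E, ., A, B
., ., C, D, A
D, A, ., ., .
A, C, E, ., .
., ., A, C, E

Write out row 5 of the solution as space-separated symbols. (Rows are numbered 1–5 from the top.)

B D A C E

(r1,c3) = D
(r2,c2) = B
(r3,c3) = B
(r3,c4) = E
(r3,c5) = C
(r4,c4) = B
(r4,c5) = D
(r5,c1) = B
(r5,c2) = D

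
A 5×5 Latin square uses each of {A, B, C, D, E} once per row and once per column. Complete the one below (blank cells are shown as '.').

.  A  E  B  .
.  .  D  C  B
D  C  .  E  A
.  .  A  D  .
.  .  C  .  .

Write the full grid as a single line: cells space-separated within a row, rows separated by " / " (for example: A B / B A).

C A E B D / A E D C B / D C B E A / E B A D C / B D C A E

(r1,c1) = C
(r1,c5) = D
(r2,c2) = E
(r3,c3) = B
(r4,c2) = B
(r5,c2) = D
(r5,c4) = A
(r5,c5) = E
(r2,c1) = A
(r4,c1) = E
(r4,c5) = C
(r5,c1) = B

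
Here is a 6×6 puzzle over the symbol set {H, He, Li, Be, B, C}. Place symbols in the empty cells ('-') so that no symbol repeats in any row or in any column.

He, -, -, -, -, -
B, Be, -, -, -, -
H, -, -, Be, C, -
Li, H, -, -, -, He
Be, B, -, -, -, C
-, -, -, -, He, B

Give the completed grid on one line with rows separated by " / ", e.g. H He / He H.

(r3,c6) = Li
(r6,c1) = C
(r6,c2) = Li
(r6,c4) = H
(r1,c2) = C
(r2,c6) = H
(r3,c2) = He
(r3,c3) = B
(r6,c3) = Be
(r1,c6) = Be
(r2,c5) = Li
(r4,c3) = C
(r4,c4) = B
(r4,c5) = Be
(r5,c5) = H
(r1,c4) = Li
(r1,c5) = B
(r2,c3) = He
(r2,c4) = C
(r5,c3) = Li
(r5,c4) = He
(r1,c3) = H

He C H Li B Be / B Be He C Li H / H He B Be C Li / Li H C B Be He / Be B Li He H C / C Li Be H He B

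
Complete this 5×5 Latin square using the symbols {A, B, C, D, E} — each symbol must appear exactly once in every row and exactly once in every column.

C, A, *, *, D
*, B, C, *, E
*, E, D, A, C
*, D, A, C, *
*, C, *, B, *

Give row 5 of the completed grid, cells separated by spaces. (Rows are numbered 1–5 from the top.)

At row 1, column 4: row 1 has {A,C,D}; column 4 has {A,B,C}; that leaves E.
At row 2, column 4: row 2 has {B,C,E}; column 4 has {A,B,C,E}; that leaves D.
At row 3, column 1: row 3 has {A,C,D,E}; column 1 has {C}; that leaves B.
At row 4, column 1: row 4 has {A,C,D}; column 1 has {B,C}; that leaves E.
At row 4, column 5: row 4 has {A,C,D,E}; column 5 has {C,D,E}; that leaves B.
At row 5, column 3: row 5 has {B,C}; column 3 has {A,C,D}; that leaves E.
At row 5, column 5: row 5 has {B,C,E}; column 5 has {B,C,D,E}; that leaves A.
At row 1, column 3: row 1 has {A,C,D,E}; column 3 has {A,C,D,E}; that leaves B.
At row 2, column 1: row 2 has {B,C,D,E}; column 1 has {B,C,E}; that leaves A.
At row 5, column 1: row 5 has {A,B,C,E}; column 1 has {A,B,C,E}; that leaves D.

D C E B A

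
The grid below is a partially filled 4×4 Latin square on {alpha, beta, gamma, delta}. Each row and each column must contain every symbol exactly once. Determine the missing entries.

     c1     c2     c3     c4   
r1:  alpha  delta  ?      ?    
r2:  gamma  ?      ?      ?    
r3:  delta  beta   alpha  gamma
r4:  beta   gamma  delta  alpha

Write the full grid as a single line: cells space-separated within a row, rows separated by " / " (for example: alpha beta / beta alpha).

alpha delta gamma beta / gamma alpha beta delta / delta beta alpha gamma / beta gamma delta alpha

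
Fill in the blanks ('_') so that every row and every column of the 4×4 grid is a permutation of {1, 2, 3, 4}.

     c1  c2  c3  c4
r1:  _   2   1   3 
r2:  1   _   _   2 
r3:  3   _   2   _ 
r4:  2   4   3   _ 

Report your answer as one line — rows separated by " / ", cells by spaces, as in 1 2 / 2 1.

4 2 1 3 / 1 3 4 2 / 3 1 2 4 / 2 4 3 1

(r1,c1) = 4
(r2,c2) = 3
(r2,c3) = 4
(r3,c2) = 1
(r3,c4) = 4
(r4,c4) = 1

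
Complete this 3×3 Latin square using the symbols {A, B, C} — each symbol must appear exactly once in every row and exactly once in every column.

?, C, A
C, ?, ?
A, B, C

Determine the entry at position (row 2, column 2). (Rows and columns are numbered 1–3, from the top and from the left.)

At row 1, column 1: row 1 has {A,C}; column 1 has {A,C}; that leaves B.
At row 2, column 2: row 2 has {C}; column 2 has {B,C}; that leaves A.

A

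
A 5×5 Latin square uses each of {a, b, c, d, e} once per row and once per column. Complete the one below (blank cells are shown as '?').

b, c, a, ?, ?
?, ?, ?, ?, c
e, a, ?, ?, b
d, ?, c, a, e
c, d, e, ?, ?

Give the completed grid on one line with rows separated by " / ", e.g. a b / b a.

(r1,c5): row 1 has {a,b,c}; column 5 has {b,c,e}, so it must be d.
(r2,c1): row 2 has {c}; column 1 has {b,c,d,e}, so it must be a.
(r3,c3): row 3 has {a,b,e}; column 3 has {a,c,e}, so it must be d.
(r3,c4): row 3 has {a,b,d,e}; column 4 has {a}, so it must be c.
(r4,c2): row 4 has {a,c,d,e}; column 2 has {a,c,d}, so it must be b.
(r5,c4): row 5 has {c,d,e}; column 4 has {a,c}, so it must be b.
(r5,c5): row 5 has {b,c,d,e}; column 5 has {b,c,d,e}, so it must be a.
(r1,c4): row 1 has {a,b,c,d}; column 4 has {a,b,c}, so it must be e.
(r2,c2): row 2 has {a,c}; column 2 has {a,b,c,d}, so it must be e.
(r2,c3): row 2 has {a,c,e}; column 3 has {a,c,d,e}, so it must be b.
(r2,c4): row 2 has {a,b,c,e}; column 4 has {a,b,c,e}, so it must be d.

b c a e d / a e b d c / e a d c b / d b c a e / c d e b a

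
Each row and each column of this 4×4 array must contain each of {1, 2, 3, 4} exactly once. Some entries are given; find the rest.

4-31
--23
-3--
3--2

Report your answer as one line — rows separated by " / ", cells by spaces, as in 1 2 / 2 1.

(r1,c2) = 2
(r2,c1) = 1
(r2,c2) = 4
(r3,c1) = 2
(r3,c4) = 4
(r4,c2) = 1
(r4,c3) = 4
(r3,c3) = 1

4 2 3 1 / 1 4 2 3 / 2 3 1 4 / 3 1 4 2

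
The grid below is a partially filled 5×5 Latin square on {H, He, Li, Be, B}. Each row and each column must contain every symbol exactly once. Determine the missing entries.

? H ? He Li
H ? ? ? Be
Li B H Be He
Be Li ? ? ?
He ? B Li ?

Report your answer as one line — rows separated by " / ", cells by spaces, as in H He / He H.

B H Be He Li / H He Li B Be / Li B H Be He / Be Li He H B / He Be B Li H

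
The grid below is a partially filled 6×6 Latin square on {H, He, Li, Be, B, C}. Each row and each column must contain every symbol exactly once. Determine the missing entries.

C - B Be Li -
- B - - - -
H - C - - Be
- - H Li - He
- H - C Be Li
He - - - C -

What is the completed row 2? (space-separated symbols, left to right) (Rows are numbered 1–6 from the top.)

(r1,c2) = He
(r1,c6) = H
(r2,c6) = C
(r3,c2) = Li
(r4,c5) = B
(r5,c1) = B
(r5,c3) = He
(r6,c2) = Be
(r6,c3) = Li
(r6,c6) = B
(r2,c3) = Be
(r3,c5) = He
(r4,c1) = Be
(r4,c2) = C
(r6,c4) = H
(r2,c1) = Li
(r2,c4) = He
(r2,c5) = H

Li B Be He H C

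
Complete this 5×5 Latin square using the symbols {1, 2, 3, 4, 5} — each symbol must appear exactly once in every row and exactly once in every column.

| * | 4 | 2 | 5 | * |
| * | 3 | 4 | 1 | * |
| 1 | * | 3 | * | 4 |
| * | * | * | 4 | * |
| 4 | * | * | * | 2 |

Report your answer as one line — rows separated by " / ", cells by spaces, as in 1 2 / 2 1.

At row 1, column 1: row 1 has {2,4,5}; column 1 has {1,4}; that leaves 3.
At row 1, column 5: row 1 has {2,3,4,5}; column 5 has {2,4}; that leaves 1.
At row 2, column 5: row 2 has {1,3,4}; column 5 has {1,2,4}; that leaves 5.
At row 3, column 4: row 3 has {1,3,4}; column 4 has {1,4,5}; that leaves 2.
At row 4, column 5: row 4 has {4}; column 5 has {1,2,4,5}; that leaves 3.
At row 5, column 4: row 5 has {2,4}; column 4 has {1,2,4,5}; that leaves 3.
At row 2, column 1: row 2 has {1,3,4,5}; column 1 has {1,3,4}; that leaves 2.
At row 3, column 2: row 3 has {1,2,3,4}; column 2 has {3,4}; that leaves 5.
At row 4, column 1: row 4 has {3,4}; column 1 has {1,2,3,4}; that leaves 5.
At row 4, column 3: row 4 has {3,4,5}; column 3 has {2,3,4}; that leaves 1.
At row 5, column 2: row 5 has {2,3,4}; column 2 has {3,4,5}; that leaves 1.
At row 5, column 3: row 5 has {1,2,3,4}; column 3 has {1,2,3,4}; that leaves 5.
At row 4, column 2: row 4 has {1,3,4,5}; column 2 has {1,3,4,5}; that leaves 2.

3 4 2 5 1 / 2 3 4 1 5 / 1 5 3 2 4 / 5 2 1 4 3 / 4 1 5 3 2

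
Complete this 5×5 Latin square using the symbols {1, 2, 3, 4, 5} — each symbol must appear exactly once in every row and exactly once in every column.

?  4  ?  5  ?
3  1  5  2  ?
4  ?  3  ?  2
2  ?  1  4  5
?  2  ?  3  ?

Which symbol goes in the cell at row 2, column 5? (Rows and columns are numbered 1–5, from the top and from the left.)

4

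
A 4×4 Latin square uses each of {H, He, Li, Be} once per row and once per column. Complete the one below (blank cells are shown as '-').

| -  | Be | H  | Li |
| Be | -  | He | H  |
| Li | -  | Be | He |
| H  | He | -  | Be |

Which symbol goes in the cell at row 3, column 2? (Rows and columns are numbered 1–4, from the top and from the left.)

H

Cell (r1,c1): row 1 has {H,Li,Be}; column 1 has {H,Li,Be} → He.
Cell (r2,c2): row 2 has {H,He,Be}; column 2 has {He,Be} → Li.
Cell (r3,c2): row 3 has {He,Li,Be}; column 2 has {He,Li,Be} → H.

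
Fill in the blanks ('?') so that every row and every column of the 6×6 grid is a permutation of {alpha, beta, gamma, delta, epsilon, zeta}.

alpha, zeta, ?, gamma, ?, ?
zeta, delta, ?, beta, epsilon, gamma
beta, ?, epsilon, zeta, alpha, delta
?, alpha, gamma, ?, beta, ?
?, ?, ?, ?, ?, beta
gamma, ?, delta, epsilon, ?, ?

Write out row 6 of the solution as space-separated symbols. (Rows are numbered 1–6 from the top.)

(r1,c3) = beta
(r1,c5) = delta
(r1,c6) = epsilon
(r2,c3) = alpha
(r3,c2) = gamma
(r4,c4) = delta
(r4,c6) = zeta
(r5,c2) = epsilon
(r5,c3) = zeta
(r5,c4) = alpha
(r5,c5) = gamma
(r6,c2) = beta
(r6,c5) = zeta
(r6,c6) = alpha

gamma beta delta epsilon zeta alpha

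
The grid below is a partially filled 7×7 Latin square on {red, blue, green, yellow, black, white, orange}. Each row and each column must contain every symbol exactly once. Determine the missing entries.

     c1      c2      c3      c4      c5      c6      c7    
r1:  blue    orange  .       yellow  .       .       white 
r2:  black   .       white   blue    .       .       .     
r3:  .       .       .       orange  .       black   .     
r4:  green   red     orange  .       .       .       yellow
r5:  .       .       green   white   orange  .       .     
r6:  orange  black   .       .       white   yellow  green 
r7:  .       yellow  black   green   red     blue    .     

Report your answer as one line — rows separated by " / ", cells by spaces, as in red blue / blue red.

Cell (r1,c3): row 1 has {blue,yellow,white,orange}; column 3 has {green,black,white,orange} → red.
Cell (r1,c6): row 1 has {red,blue,yellow,white,orange}; column 6 has {blue,yellow,black} → green.
Cell (r2,c2): row 2 has {blue,black,white}; column 2 has {red,yellow,black,orange} → green.
Cell (r2,c5): row 2 has {blue,green,black,white}; column 5 has {red,white,orange} → yellow.
Cell (r4,c4): row 4 has {red,green,yellow,orange}; column 4 has {blue,green,yellow,white,orange} → black.
Cell (r4,c5): row 4 has {red,green,yellow,black,orange}; column 5 has {red,yellow,white,orange} → blue.
Cell (r4,c6): row 4 has {red,blue,green,yellow,black,orange}; column 6 has {blue,green,yellow,black} → white.
Cell (r5,c2): row 5 has {green,white,orange}; column 2 has {red,green,yellow,black,orange} → blue.
Cell (r5,c6): row 5 has {blue,green,white,orange}; column 6 has {blue,green,yellow,black,white} → red.
Cell (r5,c7): row 5 has {red,blue,green,white,orange}; column 7 has {green,yellow,white} → black.
Cell (r6,c3): row 6 has {green,yellow,black,white,orange}; column 3 has {red,green,black,white,orange} → blue.
Cell (r6,c4): row 6 has {blue,green,yellow,black,white,orange}; column 4 has {blue,green,yellow,black,white,orange} → red.
Cell (r7,c1): row 7 has {red,blue,green,yellow,black}; column 1 has {blue,green,black,orange} → white.
Cell (r7,c7): row 7 has {red,blue,green,yellow,black,white}; column 7 has {green,yellow,black,white} → orange.
Cell (r1,c5): row 1 has {red,blue,green,yellow,white,orange}; column 5 has {red,blue,yellow,white,orange} → black.
Cell (r2,c6): row 2 has {blue,green,yellow,black,white}; column 6 has {red,blue,green,yellow,black,white} → orange.
Cell (r2,c7): row 2 has {blue,green,yellow,black,white,orange}; column 7 has {green,yellow,black,white,orange} → red.
Cell (r3,c2): row 3 has {black,orange}; column 2 has {red,blue,green,yellow,black,orange} → white.
Cell (r3,c3): row 3 has {black,white,orange}; column 3 has {red,blue,green,black,white,orange} → yellow.
Cell (r3,c5): row 3 has {yellow,black,white,orange}; column 5 has {red,blue,yellow,black,white,orange} → green.
Cell (r3,c7): row 3 has {green,yellow,black,white,orange}; column 7 has {red,green,yellow,black,white,orange} → blue.
Cell (r5,c1): row 5 has {red,blue,green,black,white,orange}; column 1 has {blue,green,black,white,orange} → yellow.
Cell (r3,c1): row 3 has {blue,green,yellow,black,white,orange}; column 1 has {blue,green,yellow,black,white,orange} → red.

blue orange red yellow black green white / black green white blue yellow orange red / red white yellow orange green black blue / green red orange black blue white yellow / yellow blue green white orange red black / orange black blue red white yellow green / white yellow black green red blue orange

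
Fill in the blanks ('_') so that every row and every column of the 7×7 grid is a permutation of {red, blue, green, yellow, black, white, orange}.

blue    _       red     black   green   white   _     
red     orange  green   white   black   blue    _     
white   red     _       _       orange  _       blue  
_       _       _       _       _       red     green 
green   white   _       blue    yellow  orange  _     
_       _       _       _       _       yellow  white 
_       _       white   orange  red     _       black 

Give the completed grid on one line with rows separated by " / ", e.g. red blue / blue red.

blue yellow red black green white orange / red orange green white black blue yellow / white red yellow green orange black blue / orange black blue yellow white red green / green white black blue yellow orange red / black green orange red blue yellow white / yellow blue white orange red green black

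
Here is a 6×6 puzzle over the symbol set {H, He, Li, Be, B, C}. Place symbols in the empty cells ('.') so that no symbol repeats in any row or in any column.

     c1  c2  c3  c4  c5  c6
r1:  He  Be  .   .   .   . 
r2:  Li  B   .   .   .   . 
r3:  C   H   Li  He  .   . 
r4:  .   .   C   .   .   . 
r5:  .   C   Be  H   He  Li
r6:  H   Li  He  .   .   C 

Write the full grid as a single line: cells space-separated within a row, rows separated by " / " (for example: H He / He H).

(r2,c3) = H
(r4,c2) = He
(r5,c1) = B
(r1,c3) = B
(r1,c6) = H
(r4,c1) = Be
(r4,c6) = B
(r3,c6) = Be
(r4,c4) = Li
(r4,c5) = H
(r1,c4) = C
(r1,c5) = Li
(r2,c4) = Be
(r2,c5) = C
(r2,c6) = He
(r3,c5) = B
(r6,c4) = B
(r6,c5) = Be

He Be B C Li H / Li B H Be C He / C H Li He B Be / Be He C Li H B / B C Be H He Li / H Li He B Be C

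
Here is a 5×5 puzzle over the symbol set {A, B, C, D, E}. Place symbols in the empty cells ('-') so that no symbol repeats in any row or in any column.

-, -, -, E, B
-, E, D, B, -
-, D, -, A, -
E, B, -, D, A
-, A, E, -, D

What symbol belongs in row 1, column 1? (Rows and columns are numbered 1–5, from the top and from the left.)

(r1,c2) = C
(r1,c3) = A
(r2,c5) = C
(r3,c5) = E
(r4,c3) = C
(r5,c4) = C
(r1,c1) = D

D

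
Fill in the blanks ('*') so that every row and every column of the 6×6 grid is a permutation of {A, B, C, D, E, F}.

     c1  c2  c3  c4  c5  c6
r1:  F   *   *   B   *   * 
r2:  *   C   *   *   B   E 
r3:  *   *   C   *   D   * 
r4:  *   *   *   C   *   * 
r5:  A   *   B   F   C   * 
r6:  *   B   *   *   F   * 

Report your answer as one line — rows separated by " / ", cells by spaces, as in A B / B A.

F D A B E C / D C F A B E / B A C E D F / E F D C A B / A E B F C D / C B E D F A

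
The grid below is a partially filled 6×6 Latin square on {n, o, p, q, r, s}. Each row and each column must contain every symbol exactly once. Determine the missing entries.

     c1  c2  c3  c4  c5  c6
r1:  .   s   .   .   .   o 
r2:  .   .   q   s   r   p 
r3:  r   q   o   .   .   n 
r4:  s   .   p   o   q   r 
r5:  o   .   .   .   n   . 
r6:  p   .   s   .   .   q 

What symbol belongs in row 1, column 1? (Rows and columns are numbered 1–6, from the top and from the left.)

(r1,c5): row 1 has {o,s}; column 5 has {n,q,r}, so it must be p.
(r2,c1): row 2 has {p,q,r,s}; column 1 has {o,p,r,s}, so it must be n.
(r2,c2): row 2 has {n,p,q,r,s}; column 2 has {q,s}, so it must be o.
(r3,c4): row 3 has {n,o,q,r}; column 4 has {o,s}, so it must be p.
(r3,c5): row 3 has {n,o,p,q,r}; column 5 has {n,p,q,r}, so it must be s.
(r4,c2): row 4 has {o,p,q,r,s}; column 2 has {o,q,s}, so it must be n.
(r5,c3): row 5 has {n,o}; column 3 has {o,p,q,s}, so it must be r.
(r5,c4): row 5 has {n,o,r}; column 4 has {o,p,s}, so it must be q.
(r5,c6): row 5 has {n,o,q,r}; column 6 has {n,o,p,q,r}, so it must be s.
(r6,c2): row 6 has {p,q,s}; column 2 has {n,o,q,s}, so it must be r.
(r6,c4): row 6 has {p,q,r,s}; column 4 has {o,p,q,s}, so it must be n.
(r6,c5): row 6 has {n,p,q,r,s}; column 5 has {n,p,q,r,s}, so it must be o.
(r1,c1): row 1 has {o,p,s}; column 1 has {n,o,p,r,s}, so it must be q.

q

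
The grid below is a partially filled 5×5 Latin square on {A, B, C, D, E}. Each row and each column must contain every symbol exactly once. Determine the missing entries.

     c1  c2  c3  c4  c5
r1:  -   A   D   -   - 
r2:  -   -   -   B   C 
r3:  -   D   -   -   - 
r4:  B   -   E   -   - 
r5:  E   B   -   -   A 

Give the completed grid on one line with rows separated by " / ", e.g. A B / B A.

At row 1, column 1: row 1 has {A,D}; column 1 has {B,E}; that leaves C.
At row 1, column 4: row 1 has {A,C,D}; column 4 has {B}; that leaves E.
At row 1, column 5: row 1 has {A,C,D,E}; column 5 has {A,C}; that leaves B.
At row 2, column 2: row 2 has {B,C}; column 2 has {A,B,D}; that leaves E.
At row 2, column 3: row 2 has {B,C,E}; column 3 has {D,E}; that leaves A.
At row 3, column 1: row 3 has {D}; column 1 has {B,C,E}; that leaves A.
At row 3, column 4: row 3 has {A,D}; column 4 has {B,E}; that leaves C.
At row 3, column 5: row 3 has {A,C,D}; column 5 has {A,B,C}; that leaves E.
At row 4, column 2: row 4 has {B,E}; column 2 has {A,B,D,E}; that leaves C.
At row 4, column 5: row 4 has {B,C,E}; column 5 has {A,B,C,E}; that leaves D.
At row 5, column 3: row 5 has {A,B,E}; column 3 has {A,D,E}; that leaves C.
At row 5, column 4: row 5 has {A,B,C,E}; column 4 has {B,C,E}; that leaves D.
At row 2, column 1: row 2 has {A,B,C,E}; column 1 has {A,B,C,E}; that leaves D.
At row 3, column 3: row 3 has {A,C,D,E}; column 3 has {A,C,D,E}; that leaves B.
At row 4, column 4: row 4 has {B,C,D,E}; column 4 has {B,C,D,E}; that leaves A.

C A D E B / D E A B C / A D B C E / B C E A D / E B C D A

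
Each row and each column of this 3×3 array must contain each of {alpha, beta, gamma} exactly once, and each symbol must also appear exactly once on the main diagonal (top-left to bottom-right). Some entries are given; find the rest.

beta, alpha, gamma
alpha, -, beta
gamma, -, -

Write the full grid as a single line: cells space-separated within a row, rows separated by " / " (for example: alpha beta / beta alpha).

beta alpha gamma / alpha gamma beta / gamma beta alpha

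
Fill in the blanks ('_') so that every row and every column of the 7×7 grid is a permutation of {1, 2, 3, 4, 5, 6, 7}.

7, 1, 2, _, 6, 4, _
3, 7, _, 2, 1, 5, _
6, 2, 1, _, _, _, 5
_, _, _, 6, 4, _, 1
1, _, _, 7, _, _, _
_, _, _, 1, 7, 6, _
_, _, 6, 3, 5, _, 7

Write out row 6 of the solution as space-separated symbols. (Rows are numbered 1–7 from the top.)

4 5 3 1 7 6 2

(r1,c4): row 1 has {1,2,4,6,7}; column 4 has {1,2,3,6,7}, so it must be 5.
(r1,c7): row 1 has {1,2,4,5,6,7}; column 7 has {1,5,7}, so it must be 3.
(r2,c3): row 2 has {1,2,3,5,7}; column 3 has {1,2,6}, so it must be 4.
(r2,c7): row 2 has {1,2,3,4,5,7}; column 7 has {1,3,5,7}, so it must be 6.
(r3,c4): row 3 has {1,2,5,6}; column 4 has {1,2,3,5,6,7}, so it must be 4.
(r3,c5): row 3 has {1,2,4,5,6}; column 5 has {1,4,5,6,7}, so it must be 3.
(r3,c6): row 3 has {1,2,3,4,5,6}; column 6 has {4,5,6}, so it must be 7.
(r5,c5): row 5 has {1,7}; column 5 has {1,3,4,5,6,7}, so it must be 2.
(r5,c6): row 5 has {1,2,7}; column 6 has {4,5,6,7}, so it must be 3.
(r5,c7): row 5 has {1,2,3,7}; column 7 has {1,3,5,6,7}, so it must be 4.
(r6,c7): row 6 has {1,6,7}; column 7 has {1,3,4,5,6,7}, so it must be 2.
(r7,c2): row 7 has {3,5,6,7}; column 2 has {1,2,7}, so it must be 4.
(r4,c6): row 4 has {1,4,6}; column 6 has {3,4,5,6,7}, so it must be 2.
(r5,c3): row 5 has {1,2,3,4,7}; column 3 has {1,2,4,6}, so it must be 5.
(r6,c3): row 6 has {1,2,6,7}; column 3 has {1,2,4,5,6}, so it must be 3.
(r7,c1): row 7 has {3,4,5,6,7}; column 1 has {1,3,6,7}, so it must be 2.
(r7,c6): row 7 has {2,3,4,5,6,7}; column 6 has {2,3,4,5,6,7}, so it must be 1.
(r4,c1): row 4 has {1,2,4,6}; column 1 has {1,2,3,6,7}, so it must be 5.
(r4,c2): row 4 has {1,2,4,5,6}; column 2 has {1,2,4,7}, so it must be 3.
(r4,c3): row 4 has {1,2,3,4,5,6}; column 3 has {1,2,3,4,5,6}, so it must be 7.
(r5,c2): row 5 has {1,2,3,4,5,7}; column 2 has {1,2,3,4,7}, so it must be 6.
(r6,c1): row 6 has {1,2,3,6,7}; column 1 has {1,2,3,5,6,7}, so it must be 4.
(r6,c2): row 6 has {1,2,3,4,6,7}; column 2 has {1,2,3,4,6,7}, so it must be 5.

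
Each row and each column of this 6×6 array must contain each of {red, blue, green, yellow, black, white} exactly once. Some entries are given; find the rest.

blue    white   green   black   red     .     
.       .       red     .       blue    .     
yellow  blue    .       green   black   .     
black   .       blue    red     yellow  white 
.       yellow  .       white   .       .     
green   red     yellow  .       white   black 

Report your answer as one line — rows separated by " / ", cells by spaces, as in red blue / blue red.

Cell (r1,c6): row 1 has {red,blue,green,black,white}; column 6 has {black,white} → yellow.
Cell (r2,c1): row 2 has {red,blue}; column 1 has {blue,green,yellow,black} → white.
Cell (r2,c4): row 2 has {red,blue,white}; column 4 has {red,green,black,white} → yellow.
Cell (r2,c6): row 2 has {red,blue,yellow,white}; column 6 has {yellow,black,white} → green.
Cell (r3,c3): row 3 has {blue,green,yellow,black}; column 3 has {red,blue,green,yellow} → white.
Cell (r3,c6): row 3 has {blue,green,yellow,black,white}; column 6 has {green,yellow,black,white} → red.
Cell (r4,c2): row 4 has {red,blue,yellow,black,white}; column 2 has {red,blue,yellow,white} → green.
Cell (r5,c1): row 5 has {yellow,white}; column 1 has {blue,green,yellow,black,white} → red.
Cell (r5,c3): row 5 has {red,yellow,white}; column 3 has {red,blue,green,yellow,white} → black.
Cell (r5,c5): row 5 has {red,yellow,black,white}; column 5 has {red,blue,yellow,black,white} → green.
Cell (r5,c6): row 5 has {red,green,yellow,black,white}; column 6 has {red,green,yellow,black,white} → blue.
Cell (r6,c4): row 6 has {red,green,yellow,black,white}; column 4 has {red,green,yellow,black,white} → blue.
Cell (r2,c2): row 2 has {red,blue,green,yellow,white}; column 2 has {red,blue,green,yellow,white} → black.

blue white green black red yellow / white black red yellow blue green / yellow blue white green black red / black green blue red yellow white / red yellow black white green blue / green red yellow blue white black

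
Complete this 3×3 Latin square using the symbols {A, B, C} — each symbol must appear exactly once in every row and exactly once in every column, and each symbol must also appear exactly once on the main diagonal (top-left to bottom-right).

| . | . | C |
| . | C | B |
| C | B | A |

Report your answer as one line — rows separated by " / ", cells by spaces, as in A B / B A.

(r1,c1) = B
(r1,c2) = A
(r2,c1) = A

B A C / A C B / C B A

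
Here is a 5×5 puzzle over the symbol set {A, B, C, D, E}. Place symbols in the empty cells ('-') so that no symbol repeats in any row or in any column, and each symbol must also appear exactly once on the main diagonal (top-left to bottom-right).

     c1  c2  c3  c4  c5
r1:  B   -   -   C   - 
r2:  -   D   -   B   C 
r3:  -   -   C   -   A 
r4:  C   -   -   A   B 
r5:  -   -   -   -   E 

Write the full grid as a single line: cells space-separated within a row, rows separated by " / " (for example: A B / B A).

B A E C D / E D A B C / D B C E A / C E D A B / A C B D E

Cell (r1,c5): row 1 has {B,C}; column 5 has {A,B,C,E} → D.
Cell (r4,c2): row 4 has {A,B,C}; column 2 has {D} → E.
Cell (r4,c3): row 4 has {A,B,C,E}; column 3 has {C} → D.
Cell (r5,c4): row 5 has {E}; column 4 has {A,B,C} → D.
Cell (r1,c2): row 1 has {B,C,D}; column 2 has {D,E} → A.
Cell (r1,c3): row 1 has {A,B,C,D}; column 3 has {C,D} → E.
Cell (r2,c3): row 2 has {B,C,D}; column 3 has {C,D,E} → A.
Cell (r3,c2): row 3 has {A,C}; column 2 has {A,D,E} → B.
Cell (r3,c4): row 3 has {A,B,C}; column 4 has {A,B,C,D} → E.
Cell (r5,c1): row 5 has {D,E}; column 1 has {B,C} → A.
Cell (r5,c2): row 5 has {A,D,E}; column 2 has {A,B,D,E} → C.
Cell (r5,c3): row 5 has {A,C,D,E}; column 3 has {A,C,D,E} → B.
Cell (r2,c1): row 2 has {A,B,C,D}; column 1 has {A,B,C} → E.
Cell (r3,c1): row 3 has {A,B,C,E}; column 1 has {A,B,C,E} → D.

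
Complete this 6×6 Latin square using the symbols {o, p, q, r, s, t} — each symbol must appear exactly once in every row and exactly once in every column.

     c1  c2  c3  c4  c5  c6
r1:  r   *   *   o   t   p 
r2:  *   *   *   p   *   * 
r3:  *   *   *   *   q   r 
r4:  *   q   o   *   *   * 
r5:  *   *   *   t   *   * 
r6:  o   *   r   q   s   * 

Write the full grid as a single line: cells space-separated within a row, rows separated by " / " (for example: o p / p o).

r s q o t p / q t s p r o / p o t s q r / t q o r p s / s r p t o q / o p r q s t

Cell (r1,c2): row 1 has {o,p,r,t}; column 2 has {q} → s.
Cell (r1,c3): row 1 has {o,p,r,s,t}; column 3 has {o,r} → q.
Cell (r3,c4): row 3 has {q,r}; column 4 has {o,p,q,t} → s.
Cell (r4,c4): row 4 has {o,q}; column 4 has {o,p,q,s,t} → r.
Cell (r4,c5): row 4 has {o,q,r}; column 5 has {q,s,t} → p.
Cell (r6,c6): row 6 has {o,q,r,s}; column 6 has {p,r} → t.
Cell (r4,c6): row 4 has {o,p,q,r}; column 6 has {p,r,t} → s.
Cell (r6,c2): row 6 has {o,q,r,s,t}; column 2 has {q,s} → p.
Cell (r4,c1): row 4 has {o,p,q,r,s}; column 1 has {o,r} → t.
Cell (r3,c1): row 3 has {q,r,s}; column 1 has {o,r,t} → p.
Cell (r3,c3): row 3 has {p,q,r,s}; column 3 has {o,q,r} → t.
Cell (r2,c3): row 2 has {p}; column 3 has {o,q,r,t} → s.
Cell (r3,c2): row 3 has {p,q,r,s,t}; column 2 has {p,q,s} → o.
Cell (r5,c2): row 5 has {t}; column 2 has {o,p,q,s} → r.
Cell (r5,c3): row 5 has {r,t}; column 3 has {o,q,r,s,t} → p.
Cell (r5,c5): row 5 has {p,r,t}; column 5 has {p,q,s,t} → o.
Cell (r5,c6): row 5 has {o,p,r,t}; column 6 has {p,r,s,t} → q.
Cell (r2,c1): row 2 has {p,s}; column 1 has {o,p,r,t} → q.
Cell (r2,c2): row 2 has {p,q,s}; column 2 has {o,p,q,r,s} → t.
Cell (r2,c5): row 2 has {p,q,s,t}; column 5 has {o,p,q,s,t} → r.
Cell (r2,c6): row 2 has {p,q,r,s,t}; column 6 has {p,q,r,s,t} → o.
Cell (r5,c1): row 5 has {o,p,q,r,t}; column 1 has {o,p,q,r,t} → s.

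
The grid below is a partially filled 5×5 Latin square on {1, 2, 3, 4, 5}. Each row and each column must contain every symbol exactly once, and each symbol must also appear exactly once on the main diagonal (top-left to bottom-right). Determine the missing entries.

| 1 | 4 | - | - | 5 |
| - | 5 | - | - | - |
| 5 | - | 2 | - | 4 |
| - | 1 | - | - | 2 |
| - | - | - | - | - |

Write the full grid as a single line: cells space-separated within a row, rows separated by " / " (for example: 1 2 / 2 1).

1 4 3 2 5 / 2 5 4 3 1 / 5 3 2 1 4 / 3 1 5 4 2 / 4 2 1 5 3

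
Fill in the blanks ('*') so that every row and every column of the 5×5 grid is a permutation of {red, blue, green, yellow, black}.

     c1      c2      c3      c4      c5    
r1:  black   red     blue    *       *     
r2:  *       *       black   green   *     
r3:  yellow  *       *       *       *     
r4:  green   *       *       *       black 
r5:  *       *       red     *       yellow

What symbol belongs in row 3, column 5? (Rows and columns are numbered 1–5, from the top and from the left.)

red

(r1,c4) = yellow
(r1,c5) = green
(r3,c3) = green
(r4,c3) = yellow
(r5,c1) = blue
(r5,c4) = black
(r2,c1) = red
(r2,c5) = blue
(r3,c5) = red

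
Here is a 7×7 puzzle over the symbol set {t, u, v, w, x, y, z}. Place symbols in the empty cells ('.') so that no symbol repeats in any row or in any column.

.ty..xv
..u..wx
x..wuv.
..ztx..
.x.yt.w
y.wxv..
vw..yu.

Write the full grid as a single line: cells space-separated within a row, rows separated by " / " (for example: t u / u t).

z t y u w x v / t y u v z w x / x z t w u v y / w v z t x y u / u x v y t z w / y u w x v t z / v w x z y u t

row 2 has {u,w,x}; column 5 has {t,u,v,x,y} — only z is left for (r2,c5).
row 3 has {u,v,w,x}; column 3 has {u,w,y,z} — only t is left for (r3,c3).
row 4 has {t,x,z}; column 6 has {u,v,w,x} — only y is left for (r4,c6).
row 4 has {t,x,y,z}; column 7 has {v,w,x} — only u is left for (r4,c7).
row 5 has {t,w,x,y}; column 3 has {t,u,w,y,z} — only v is left for (r5,c3).
row 5 has {t,v,w,x,y}; column 6 has {u,v,w,x,y} — only z is left for (r5,c6).
row 6 has {v,w,x,y}; column 6 has {u,v,w,x,y,z} — only t is left for (r6,c6).
row 6 has {t,v,w,x,y}; column 7 has {u,v,w,x} — only z is left for (r6,c7).
row 7 has {u,v,w,y}; column 3 has {t,u,v,w,y,z} — only x is left for (r7,c3).
row 7 has {u,v,w,x,y}; column 4 has {t,w,x,y} — only z is left for (r7,c4).
row 7 has {u,v,w,x,y,z}; column 7 has {u,v,w,x,z} — only t is left for (r7,c7).
row 1 has {t,v,x,y}; column 4 has {t,w,x,y,z} — only u is left for (r1,c4).
row 1 has {t,u,v,x,y}; column 5 has {t,u,v,x,y,z} — only w is left for (r1,c5).
row 2 has {u,w,x,z}; column 1 has {v,x,y} — only t is left for (r2,c1).
row 2 has {t,u,w,x,z}; column 4 has {t,u,w,x,y,z} — only v is left for (r2,c4).
row 3 has {t,u,v,w,x}; column 7 has {t,u,v,w,x,z} — only y is left for (r3,c7).
row 4 has {t,u,x,y,z}; column 1 has {t,v,x,y} — only w is left for (r4,c1).
row 4 has {t,u,w,x,y,z}; column 2 has {t,w,x} — only v is left for (r4,c2).
row 5 has {t,v,w,x,y,z}; column 1 has {t,v,w,x,y} — only u is left for (r5,c1).
row 6 has {t,v,w,x,y,z}; column 2 has {t,v,w,x} — only u is left for (r6,c2).
row 1 has {t,u,v,w,x,y}; column 1 has {t,u,v,w,x,y} — only z is left for (r1,c1).
row 2 has {t,u,v,w,x,z}; column 2 has {t,u,v,w,x} — only y is left for (r2,c2).
row 3 has {t,u,v,w,x,y}; column 2 has {t,u,v,w,x,y} — only z is left for (r3,c2).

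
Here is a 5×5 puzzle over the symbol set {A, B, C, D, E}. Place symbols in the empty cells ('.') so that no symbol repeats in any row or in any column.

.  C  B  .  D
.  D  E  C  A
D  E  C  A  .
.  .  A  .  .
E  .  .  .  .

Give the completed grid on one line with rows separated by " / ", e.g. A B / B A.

Cell (r1,c1): row 1 has {B,C,D}; column 1 has {D,E} → A.
Cell (r1,c4): row 1 has {A,B,C,D}; column 4 has {A,C} → E.
Cell (r2,c1): row 2 has {A,C,D,E}; column 1 has {A,D,E} → B.
Cell (r3,c5): row 3 has {A,C,D,E}; column 5 has {A,D} → B.
Cell (r4,c1): row 4 has {A}; column 1 has {A,B,D,E} → C.
Cell (r4,c2): row 4 has {A,C}; column 2 has {C,D,E} → B.
Cell (r4,c4): row 4 has {A,B,C}; column 4 has {A,C,E} → D.
Cell (r4,c5): row 4 has {A,B,C,D}; column 5 has {A,B,D} → E.
Cell (r5,c2): row 5 has {E}; column 2 has {B,C,D,E} → A.
Cell (r5,c3): row 5 has {A,E}; column 3 has {A,B,C,E} → D.
Cell (r5,c4): row 5 has {A,D,E}; column 4 has {A,C,D,E} → B.
Cell (r5,c5): row 5 has {A,B,D,E}; column 5 has {A,B,D,E} → C.

A C B E D / B D E C A / D E C A B / C B A D E / E A D B C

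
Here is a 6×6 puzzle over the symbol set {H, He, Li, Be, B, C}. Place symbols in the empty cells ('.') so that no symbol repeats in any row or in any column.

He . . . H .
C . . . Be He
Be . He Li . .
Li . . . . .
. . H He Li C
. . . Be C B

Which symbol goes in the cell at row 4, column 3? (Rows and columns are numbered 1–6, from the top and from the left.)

C

(r3,c5) = B
(r3,c6) = H
(r4,c5) = He
(r4,c6) = Be
(r5,c1) = B
(r5,c2) = Be
(r6,c1) = H
(r6,c3) = Li
(r1,c6) = Li
(r2,c3) = B
(r2,c4) = H
(r3,c2) = C
(r4,c3) = C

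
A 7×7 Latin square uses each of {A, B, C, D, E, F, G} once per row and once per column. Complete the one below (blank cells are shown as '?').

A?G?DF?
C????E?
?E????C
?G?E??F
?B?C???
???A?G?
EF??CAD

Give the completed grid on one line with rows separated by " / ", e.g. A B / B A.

(r1,c2): row 1 has {A,D,F,G}; column 2 has {B,E,F,G}, so it must be C.
(r1,c4): row 1 has {A,C,D,F,G}; column 4 has {A,C,E}, so it must be B.
(r1,c7): row 1 has {A,B,C,D,F,G}; column 7 has {C,D,F}, so it must be E.
(r5,c6): row 5 has {B,C}; column 6 has {A,E,F,G}, so it must be D.
(r6,c2): row 6 has {A,G}; column 2 has {B,C,E,F,G}, so it must be D.
(r6,c7): row 6 has {A,D,G}; column 7 has {C,D,E,F}, so it must be B.
(r7,c3): row 7 has {A,C,D,E,F}; column 3 has {G}, so it must be B.
(r7,c4): row 7 has {A,B,C,D,E,F}; column 4 has {A,B,C,E}, so it must be G.
(r2,c2): row 2 has {C,E}; column 2 has {B,C,D,E,F,G}, so it must be A.
(r2,c7): row 2 has {A,C,E}; column 7 has {B,C,D,E,F}, so it must be G.
(r3,c6): row 3 has {C,E}; column 6 has {A,D,E,F,G}, so it must be B.
(r4,c6): row 4 has {E,F,G}; column 6 has {A,B,D,E,F,G}, so it must be C.
(r5,c7): row 5 has {B,C,D}; column 7 has {B,C,D,E,F,G}, so it must be A.
(r6,c1): row 6 has {A,B,D,G}; column 1 has {A,C,E}, so it must be F.
(r6,c5): row 6 has {A,B,D,F,G}; column 5 has {C,D}, so it must be E.
(r5,c1): row 5 has {A,B,C,D}; column 1 has {A,C,E,F}, so it must be G.
(r5,c5): row 5 has {A,B,C,D,G}; column 5 has {C,D,E}, so it must be F.
(r6,c3): row 6 has {A,B,D,E,F,G}; column 3 has {B,G}, so it must be C.
(r2,c5): row 2 has {A,C,E,G}; column 5 has {C,D,E,F}, so it must be B.
(r3,c1): row 3 has {B,C,E}; column 1 has {A,C,E,F,G}, so it must be D.
(r3,c4): row 3 has {B,C,D,E}; column 4 has {A,B,C,E,G}, so it must be F.
(r4,c1): row 4 has {C,E,F,G}; column 1 has {A,C,D,E,F,G}, so it must be B.
(r4,c5): row 4 has {B,C,E,F,G}; column 5 has {B,C,D,E,F}, so it must be A.
(r5,c3): row 5 has {A,B,C,D,F,G}; column 3 has {B,C,G}, so it must be E.
(r2,c4): row 2 has {A,B,C,E,G}; column 4 has {A,B,C,E,F,G}, so it must be D.
(r3,c3): row 3 has {B,C,D,E,F}; column 3 has {B,C,E,G}, so it must be A.
(r3,c5): row 3 has {A,B,C,D,E,F}; column 5 has {A,B,C,D,E,F}, so it must be G.
(r4,c3): row 4 has {A,B,C,E,F,G}; column 3 has {A,B,C,E,G}, so it must be D.
(r2,c3): row 2 has {A,B,C,D,E,G}; column 3 has {A,B,C,D,E,G}, so it must be F.

A C G B D F E / C A F D B E G / D E A F G B C / B G D E A C F / G B E C F D A / F D C A E G B / E F B G C A D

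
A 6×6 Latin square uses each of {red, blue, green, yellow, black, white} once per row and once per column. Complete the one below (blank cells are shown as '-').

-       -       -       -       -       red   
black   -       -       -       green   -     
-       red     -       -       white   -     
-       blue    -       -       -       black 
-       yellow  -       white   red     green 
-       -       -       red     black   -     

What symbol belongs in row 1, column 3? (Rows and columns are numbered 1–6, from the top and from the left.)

green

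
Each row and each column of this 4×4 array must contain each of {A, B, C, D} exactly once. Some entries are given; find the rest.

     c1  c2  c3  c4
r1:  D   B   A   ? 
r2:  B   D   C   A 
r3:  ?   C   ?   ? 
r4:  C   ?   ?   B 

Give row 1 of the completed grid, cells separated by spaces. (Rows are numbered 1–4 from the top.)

D B A C

(r1,c4) = C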